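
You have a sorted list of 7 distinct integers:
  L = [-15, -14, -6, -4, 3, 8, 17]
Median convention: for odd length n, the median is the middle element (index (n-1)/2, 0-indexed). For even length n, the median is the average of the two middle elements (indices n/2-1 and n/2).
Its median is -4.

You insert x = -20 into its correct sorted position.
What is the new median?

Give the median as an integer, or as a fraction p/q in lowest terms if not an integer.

Old list (sorted, length 7): [-15, -14, -6, -4, 3, 8, 17]
Old median = -4
Insert x = -20
Old length odd (7). Middle was index 3 = -4.
New length even (8). New median = avg of two middle elements.
x = -20: 0 elements are < x, 7 elements are > x.
New sorted list: [-20, -15, -14, -6, -4, 3, 8, 17]
New median = -5

Answer: -5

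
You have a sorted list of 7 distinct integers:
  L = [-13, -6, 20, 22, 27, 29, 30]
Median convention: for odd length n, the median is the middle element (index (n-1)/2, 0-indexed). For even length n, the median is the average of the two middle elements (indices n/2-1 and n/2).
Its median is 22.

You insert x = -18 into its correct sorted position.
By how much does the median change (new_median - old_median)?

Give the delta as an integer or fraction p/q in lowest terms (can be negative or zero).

Old median = 22
After inserting x = -18: new sorted = [-18, -13, -6, 20, 22, 27, 29, 30]
New median = 21
Delta = 21 - 22 = -1

Answer: -1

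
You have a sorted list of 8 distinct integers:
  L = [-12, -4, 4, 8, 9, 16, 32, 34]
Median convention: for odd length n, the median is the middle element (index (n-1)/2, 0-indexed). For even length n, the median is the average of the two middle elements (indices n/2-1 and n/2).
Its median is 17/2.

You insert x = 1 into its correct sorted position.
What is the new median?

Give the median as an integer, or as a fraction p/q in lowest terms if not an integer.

Answer: 8

Derivation:
Old list (sorted, length 8): [-12, -4, 4, 8, 9, 16, 32, 34]
Old median = 17/2
Insert x = 1
Old length even (8). Middle pair: indices 3,4 = 8,9.
New length odd (9). New median = single middle element.
x = 1: 2 elements are < x, 6 elements are > x.
New sorted list: [-12, -4, 1, 4, 8, 9, 16, 32, 34]
New median = 8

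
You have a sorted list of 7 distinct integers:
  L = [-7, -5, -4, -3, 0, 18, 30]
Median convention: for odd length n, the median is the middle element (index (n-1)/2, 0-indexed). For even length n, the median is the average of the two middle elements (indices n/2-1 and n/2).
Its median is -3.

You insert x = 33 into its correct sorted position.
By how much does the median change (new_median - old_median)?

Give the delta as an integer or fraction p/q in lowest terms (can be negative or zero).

Answer: 3/2

Derivation:
Old median = -3
After inserting x = 33: new sorted = [-7, -5, -4, -3, 0, 18, 30, 33]
New median = -3/2
Delta = -3/2 - -3 = 3/2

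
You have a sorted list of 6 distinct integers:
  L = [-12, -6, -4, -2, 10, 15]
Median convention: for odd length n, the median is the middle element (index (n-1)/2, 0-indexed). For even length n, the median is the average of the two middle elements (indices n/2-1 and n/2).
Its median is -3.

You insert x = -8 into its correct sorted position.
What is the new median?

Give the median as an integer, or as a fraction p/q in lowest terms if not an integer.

Answer: -4

Derivation:
Old list (sorted, length 6): [-12, -6, -4, -2, 10, 15]
Old median = -3
Insert x = -8
Old length even (6). Middle pair: indices 2,3 = -4,-2.
New length odd (7). New median = single middle element.
x = -8: 1 elements are < x, 5 elements are > x.
New sorted list: [-12, -8, -6, -4, -2, 10, 15]
New median = -4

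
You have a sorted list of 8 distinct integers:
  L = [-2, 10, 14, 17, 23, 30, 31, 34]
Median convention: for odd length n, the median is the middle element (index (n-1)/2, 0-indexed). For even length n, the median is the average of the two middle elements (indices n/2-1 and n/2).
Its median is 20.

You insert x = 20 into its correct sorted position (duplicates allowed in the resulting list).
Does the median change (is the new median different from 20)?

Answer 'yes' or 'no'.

Old median = 20
Insert x = 20
New median = 20
Changed? no

Answer: no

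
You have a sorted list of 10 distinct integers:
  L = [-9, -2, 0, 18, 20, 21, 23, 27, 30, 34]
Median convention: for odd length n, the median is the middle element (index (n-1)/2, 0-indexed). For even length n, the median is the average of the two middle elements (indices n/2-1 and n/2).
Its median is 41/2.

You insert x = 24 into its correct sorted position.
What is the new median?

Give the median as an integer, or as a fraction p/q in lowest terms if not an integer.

Old list (sorted, length 10): [-9, -2, 0, 18, 20, 21, 23, 27, 30, 34]
Old median = 41/2
Insert x = 24
Old length even (10). Middle pair: indices 4,5 = 20,21.
New length odd (11). New median = single middle element.
x = 24: 7 elements are < x, 3 elements are > x.
New sorted list: [-9, -2, 0, 18, 20, 21, 23, 24, 27, 30, 34]
New median = 21

Answer: 21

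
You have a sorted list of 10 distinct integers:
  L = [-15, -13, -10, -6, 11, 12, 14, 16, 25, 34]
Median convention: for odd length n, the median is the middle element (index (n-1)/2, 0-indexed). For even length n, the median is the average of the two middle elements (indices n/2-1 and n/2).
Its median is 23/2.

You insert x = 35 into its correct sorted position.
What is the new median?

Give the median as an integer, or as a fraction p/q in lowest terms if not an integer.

Old list (sorted, length 10): [-15, -13, -10, -6, 11, 12, 14, 16, 25, 34]
Old median = 23/2
Insert x = 35
Old length even (10). Middle pair: indices 4,5 = 11,12.
New length odd (11). New median = single middle element.
x = 35: 10 elements are < x, 0 elements are > x.
New sorted list: [-15, -13, -10, -6, 11, 12, 14, 16, 25, 34, 35]
New median = 12

Answer: 12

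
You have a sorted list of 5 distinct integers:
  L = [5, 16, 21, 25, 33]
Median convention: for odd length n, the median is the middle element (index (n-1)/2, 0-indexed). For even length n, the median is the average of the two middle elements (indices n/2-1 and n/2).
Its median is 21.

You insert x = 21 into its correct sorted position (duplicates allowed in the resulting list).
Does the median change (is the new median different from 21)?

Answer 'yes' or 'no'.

Old median = 21
Insert x = 21
New median = 21
Changed? no

Answer: no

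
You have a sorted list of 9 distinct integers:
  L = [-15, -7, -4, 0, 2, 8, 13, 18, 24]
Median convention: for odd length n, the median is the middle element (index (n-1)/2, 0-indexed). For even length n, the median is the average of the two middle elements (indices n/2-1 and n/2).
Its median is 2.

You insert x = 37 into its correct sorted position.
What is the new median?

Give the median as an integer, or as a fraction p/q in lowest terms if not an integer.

Answer: 5

Derivation:
Old list (sorted, length 9): [-15, -7, -4, 0, 2, 8, 13, 18, 24]
Old median = 2
Insert x = 37
Old length odd (9). Middle was index 4 = 2.
New length even (10). New median = avg of two middle elements.
x = 37: 9 elements are < x, 0 elements are > x.
New sorted list: [-15, -7, -4, 0, 2, 8, 13, 18, 24, 37]
New median = 5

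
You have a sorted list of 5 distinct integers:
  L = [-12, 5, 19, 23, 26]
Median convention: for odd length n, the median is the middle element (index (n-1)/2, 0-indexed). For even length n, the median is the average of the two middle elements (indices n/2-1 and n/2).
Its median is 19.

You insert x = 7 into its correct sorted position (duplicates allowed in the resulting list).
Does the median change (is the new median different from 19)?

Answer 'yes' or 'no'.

Answer: yes

Derivation:
Old median = 19
Insert x = 7
New median = 13
Changed? yes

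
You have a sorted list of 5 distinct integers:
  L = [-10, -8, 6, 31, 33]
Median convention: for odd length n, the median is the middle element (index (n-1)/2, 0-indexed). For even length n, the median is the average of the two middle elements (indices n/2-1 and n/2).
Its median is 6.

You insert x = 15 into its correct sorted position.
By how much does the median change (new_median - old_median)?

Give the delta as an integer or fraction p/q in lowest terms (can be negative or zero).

Old median = 6
After inserting x = 15: new sorted = [-10, -8, 6, 15, 31, 33]
New median = 21/2
Delta = 21/2 - 6 = 9/2

Answer: 9/2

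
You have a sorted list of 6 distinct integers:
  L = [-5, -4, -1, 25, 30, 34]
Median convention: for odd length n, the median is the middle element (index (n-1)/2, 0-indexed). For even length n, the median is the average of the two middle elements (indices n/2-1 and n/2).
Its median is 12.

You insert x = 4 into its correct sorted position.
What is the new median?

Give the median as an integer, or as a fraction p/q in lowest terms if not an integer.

Old list (sorted, length 6): [-5, -4, -1, 25, 30, 34]
Old median = 12
Insert x = 4
Old length even (6). Middle pair: indices 2,3 = -1,25.
New length odd (7). New median = single middle element.
x = 4: 3 elements are < x, 3 elements are > x.
New sorted list: [-5, -4, -1, 4, 25, 30, 34]
New median = 4

Answer: 4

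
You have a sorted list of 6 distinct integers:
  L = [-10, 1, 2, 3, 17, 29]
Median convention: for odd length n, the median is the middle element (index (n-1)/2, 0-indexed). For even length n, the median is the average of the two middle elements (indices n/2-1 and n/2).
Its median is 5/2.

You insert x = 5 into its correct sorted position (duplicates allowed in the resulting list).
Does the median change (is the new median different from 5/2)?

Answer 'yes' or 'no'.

Answer: yes

Derivation:
Old median = 5/2
Insert x = 5
New median = 3
Changed? yes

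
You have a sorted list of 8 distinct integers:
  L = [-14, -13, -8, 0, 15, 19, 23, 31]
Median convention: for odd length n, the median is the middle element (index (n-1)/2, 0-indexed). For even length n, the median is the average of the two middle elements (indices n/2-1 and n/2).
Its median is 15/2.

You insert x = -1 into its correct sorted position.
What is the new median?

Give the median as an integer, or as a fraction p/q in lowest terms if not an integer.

Old list (sorted, length 8): [-14, -13, -8, 0, 15, 19, 23, 31]
Old median = 15/2
Insert x = -1
Old length even (8). Middle pair: indices 3,4 = 0,15.
New length odd (9). New median = single middle element.
x = -1: 3 elements are < x, 5 elements are > x.
New sorted list: [-14, -13, -8, -1, 0, 15, 19, 23, 31]
New median = 0

Answer: 0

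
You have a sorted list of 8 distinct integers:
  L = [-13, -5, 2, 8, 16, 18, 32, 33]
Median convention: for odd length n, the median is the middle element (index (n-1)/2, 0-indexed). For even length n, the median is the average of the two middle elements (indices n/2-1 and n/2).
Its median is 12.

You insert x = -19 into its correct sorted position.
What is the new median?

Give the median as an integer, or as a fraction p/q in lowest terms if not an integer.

Answer: 8

Derivation:
Old list (sorted, length 8): [-13, -5, 2, 8, 16, 18, 32, 33]
Old median = 12
Insert x = -19
Old length even (8). Middle pair: indices 3,4 = 8,16.
New length odd (9). New median = single middle element.
x = -19: 0 elements are < x, 8 elements are > x.
New sorted list: [-19, -13, -5, 2, 8, 16, 18, 32, 33]
New median = 8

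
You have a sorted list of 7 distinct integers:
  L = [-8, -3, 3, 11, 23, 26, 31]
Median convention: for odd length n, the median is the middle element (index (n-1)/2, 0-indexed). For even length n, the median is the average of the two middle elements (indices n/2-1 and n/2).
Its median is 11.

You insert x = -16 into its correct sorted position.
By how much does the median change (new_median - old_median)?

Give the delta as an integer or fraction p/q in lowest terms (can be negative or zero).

Old median = 11
After inserting x = -16: new sorted = [-16, -8, -3, 3, 11, 23, 26, 31]
New median = 7
Delta = 7 - 11 = -4

Answer: -4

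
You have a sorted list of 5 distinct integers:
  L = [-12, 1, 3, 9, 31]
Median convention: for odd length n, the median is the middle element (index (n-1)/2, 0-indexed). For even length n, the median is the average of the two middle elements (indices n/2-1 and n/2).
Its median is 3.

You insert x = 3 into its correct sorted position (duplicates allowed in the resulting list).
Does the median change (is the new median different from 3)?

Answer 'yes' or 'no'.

Old median = 3
Insert x = 3
New median = 3
Changed? no

Answer: no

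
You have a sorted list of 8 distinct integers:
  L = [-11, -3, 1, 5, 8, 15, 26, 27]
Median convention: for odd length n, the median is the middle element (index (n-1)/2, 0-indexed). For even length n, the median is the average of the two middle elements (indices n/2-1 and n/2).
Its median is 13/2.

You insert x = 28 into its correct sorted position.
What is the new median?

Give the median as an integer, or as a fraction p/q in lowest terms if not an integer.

Answer: 8

Derivation:
Old list (sorted, length 8): [-11, -3, 1, 5, 8, 15, 26, 27]
Old median = 13/2
Insert x = 28
Old length even (8). Middle pair: indices 3,4 = 5,8.
New length odd (9). New median = single middle element.
x = 28: 8 elements are < x, 0 elements are > x.
New sorted list: [-11, -3, 1, 5, 8, 15, 26, 27, 28]
New median = 8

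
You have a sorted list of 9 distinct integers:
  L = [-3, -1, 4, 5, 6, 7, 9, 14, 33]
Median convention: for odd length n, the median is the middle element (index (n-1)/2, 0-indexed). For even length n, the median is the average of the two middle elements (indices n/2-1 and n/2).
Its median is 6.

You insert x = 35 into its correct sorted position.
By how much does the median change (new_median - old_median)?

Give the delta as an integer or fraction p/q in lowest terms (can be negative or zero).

Old median = 6
After inserting x = 35: new sorted = [-3, -1, 4, 5, 6, 7, 9, 14, 33, 35]
New median = 13/2
Delta = 13/2 - 6 = 1/2

Answer: 1/2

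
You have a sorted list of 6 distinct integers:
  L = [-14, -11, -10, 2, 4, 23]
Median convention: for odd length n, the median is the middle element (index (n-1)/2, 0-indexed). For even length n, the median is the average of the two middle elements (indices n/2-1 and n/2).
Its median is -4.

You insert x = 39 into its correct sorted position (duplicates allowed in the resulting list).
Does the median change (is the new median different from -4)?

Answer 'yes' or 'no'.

Old median = -4
Insert x = 39
New median = 2
Changed? yes

Answer: yes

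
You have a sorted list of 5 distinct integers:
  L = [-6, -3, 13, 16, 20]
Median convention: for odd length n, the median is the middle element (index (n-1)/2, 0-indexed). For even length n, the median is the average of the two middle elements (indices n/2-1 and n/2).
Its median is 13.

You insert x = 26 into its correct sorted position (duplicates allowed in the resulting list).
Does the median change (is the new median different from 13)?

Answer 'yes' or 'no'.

Old median = 13
Insert x = 26
New median = 29/2
Changed? yes

Answer: yes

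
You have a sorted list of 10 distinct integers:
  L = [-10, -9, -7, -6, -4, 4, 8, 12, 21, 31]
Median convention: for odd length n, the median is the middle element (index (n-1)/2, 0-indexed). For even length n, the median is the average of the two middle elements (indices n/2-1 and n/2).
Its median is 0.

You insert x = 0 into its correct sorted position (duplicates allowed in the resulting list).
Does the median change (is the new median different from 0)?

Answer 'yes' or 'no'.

Answer: no

Derivation:
Old median = 0
Insert x = 0
New median = 0
Changed? no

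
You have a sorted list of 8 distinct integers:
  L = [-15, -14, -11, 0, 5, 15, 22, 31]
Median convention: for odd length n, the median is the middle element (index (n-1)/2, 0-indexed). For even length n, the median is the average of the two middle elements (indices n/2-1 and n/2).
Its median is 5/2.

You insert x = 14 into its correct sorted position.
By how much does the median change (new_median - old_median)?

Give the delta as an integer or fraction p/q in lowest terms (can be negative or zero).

Answer: 5/2

Derivation:
Old median = 5/2
After inserting x = 14: new sorted = [-15, -14, -11, 0, 5, 14, 15, 22, 31]
New median = 5
Delta = 5 - 5/2 = 5/2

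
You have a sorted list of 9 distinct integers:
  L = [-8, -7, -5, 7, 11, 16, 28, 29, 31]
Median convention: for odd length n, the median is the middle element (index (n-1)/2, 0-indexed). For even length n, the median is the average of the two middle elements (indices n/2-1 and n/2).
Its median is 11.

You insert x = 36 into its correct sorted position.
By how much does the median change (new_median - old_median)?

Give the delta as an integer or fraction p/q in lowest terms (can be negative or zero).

Answer: 5/2

Derivation:
Old median = 11
After inserting x = 36: new sorted = [-8, -7, -5, 7, 11, 16, 28, 29, 31, 36]
New median = 27/2
Delta = 27/2 - 11 = 5/2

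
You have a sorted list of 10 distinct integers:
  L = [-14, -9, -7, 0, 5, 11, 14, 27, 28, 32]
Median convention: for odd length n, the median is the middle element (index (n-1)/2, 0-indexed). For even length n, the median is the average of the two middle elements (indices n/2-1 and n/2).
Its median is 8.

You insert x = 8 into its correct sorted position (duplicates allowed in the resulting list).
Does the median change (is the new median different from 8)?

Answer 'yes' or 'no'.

Old median = 8
Insert x = 8
New median = 8
Changed? no

Answer: no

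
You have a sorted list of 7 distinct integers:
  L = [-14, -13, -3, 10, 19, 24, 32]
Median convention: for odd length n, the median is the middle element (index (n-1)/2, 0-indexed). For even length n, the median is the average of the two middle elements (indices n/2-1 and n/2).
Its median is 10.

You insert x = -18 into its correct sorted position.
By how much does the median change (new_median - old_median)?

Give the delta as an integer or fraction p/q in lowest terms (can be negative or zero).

Old median = 10
After inserting x = -18: new sorted = [-18, -14, -13, -3, 10, 19, 24, 32]
New median = 7/2
Delta = 7/2 - 10 = -13/2

Answer: -13/2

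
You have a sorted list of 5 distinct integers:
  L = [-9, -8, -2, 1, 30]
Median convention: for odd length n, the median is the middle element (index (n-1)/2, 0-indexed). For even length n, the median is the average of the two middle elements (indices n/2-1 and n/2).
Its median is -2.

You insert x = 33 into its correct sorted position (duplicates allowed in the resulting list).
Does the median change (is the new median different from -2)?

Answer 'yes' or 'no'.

Old median = -2
Insert x = 33
New median = -1/2
Changed? yes

Answer: yes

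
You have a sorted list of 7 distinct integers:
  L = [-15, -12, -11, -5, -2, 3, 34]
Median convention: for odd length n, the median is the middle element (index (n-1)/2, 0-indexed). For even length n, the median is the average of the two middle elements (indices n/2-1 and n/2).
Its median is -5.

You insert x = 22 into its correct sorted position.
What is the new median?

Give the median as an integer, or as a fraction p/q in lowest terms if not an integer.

Answer: -7/2

Derivation:
Old list (sorted, length 7): [-15, -12, -11, -5, -2, 3, 34]
Old median = -5
Insert x = 22
Old length odd (7). Middle was index 3 = -5.
New length even (8). New median = avg of two middle elements.
x = 22: 6 elements are < x, 1 elements are > x.
New sorted list: [-15, -12, -11, -5, -2, 3, 22, 34]
New median = -7/2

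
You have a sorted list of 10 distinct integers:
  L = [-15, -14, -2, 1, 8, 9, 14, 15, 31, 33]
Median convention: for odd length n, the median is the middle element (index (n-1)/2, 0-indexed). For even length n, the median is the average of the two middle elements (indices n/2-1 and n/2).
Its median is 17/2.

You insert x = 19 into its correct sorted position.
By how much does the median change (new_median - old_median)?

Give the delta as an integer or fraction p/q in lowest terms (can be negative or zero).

Answer: 1/2

Derivation:
Old median = 17/2
After inserting x = 19: new sorted = [-15, -14, -2, 1, 8, 9, 14, 15, 19, 31, 33]
New median = 9
Delta = 9 - 17/2 = 1/2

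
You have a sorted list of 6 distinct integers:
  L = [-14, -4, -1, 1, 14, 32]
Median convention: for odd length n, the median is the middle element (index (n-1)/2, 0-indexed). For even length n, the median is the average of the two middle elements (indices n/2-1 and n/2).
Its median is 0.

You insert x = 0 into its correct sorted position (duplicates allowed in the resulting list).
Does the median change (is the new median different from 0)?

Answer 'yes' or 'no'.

Old median = 0
Insert x = 0
New median = 0
Changed? no

Answer: no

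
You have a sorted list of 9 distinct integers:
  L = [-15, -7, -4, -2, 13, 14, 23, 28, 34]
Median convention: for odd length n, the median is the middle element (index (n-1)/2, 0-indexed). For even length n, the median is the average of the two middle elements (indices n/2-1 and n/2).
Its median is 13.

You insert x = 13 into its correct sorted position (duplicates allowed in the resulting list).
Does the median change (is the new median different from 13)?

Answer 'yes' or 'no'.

Answer: no

Derivation:
Old median = 13
Insert x = 13
New median = 13
Changed? no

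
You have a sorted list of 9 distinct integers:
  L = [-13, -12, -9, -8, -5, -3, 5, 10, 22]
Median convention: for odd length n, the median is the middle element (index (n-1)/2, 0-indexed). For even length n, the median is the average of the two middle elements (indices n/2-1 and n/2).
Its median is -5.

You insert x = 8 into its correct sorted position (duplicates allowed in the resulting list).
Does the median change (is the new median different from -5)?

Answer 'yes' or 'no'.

Old median = -5
Insert x = 8
New median = -4
Changed? yes

Answer: yes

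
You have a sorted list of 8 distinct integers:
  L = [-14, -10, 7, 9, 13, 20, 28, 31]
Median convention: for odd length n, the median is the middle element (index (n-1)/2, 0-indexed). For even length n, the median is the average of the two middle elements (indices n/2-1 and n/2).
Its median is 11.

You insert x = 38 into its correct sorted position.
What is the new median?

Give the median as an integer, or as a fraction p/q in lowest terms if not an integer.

Answer: 13

Derivation:
Old list (sorted, length 8): [-14, -10, 7, 9, 13, 20, 28, 31]
Old median = 11
Insert x = 38
Old length even (8). Middle pair: indices 3,4 = 9,13.
New length odd (9). New median = single middle element.
x = 38: 8 elements are < x, 0 elements are > x.
New sorted list: [-14, -10, 7, 9, 13, 20, 28, 31, 38]
New median = 13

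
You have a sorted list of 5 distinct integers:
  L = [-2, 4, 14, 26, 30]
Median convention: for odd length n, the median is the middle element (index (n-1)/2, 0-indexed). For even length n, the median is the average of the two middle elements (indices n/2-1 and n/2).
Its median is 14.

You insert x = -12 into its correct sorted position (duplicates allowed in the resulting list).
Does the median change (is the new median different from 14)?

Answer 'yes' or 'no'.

Old median = 14
Insert x = -12
New median = 9
Changed? yes

Answer: yes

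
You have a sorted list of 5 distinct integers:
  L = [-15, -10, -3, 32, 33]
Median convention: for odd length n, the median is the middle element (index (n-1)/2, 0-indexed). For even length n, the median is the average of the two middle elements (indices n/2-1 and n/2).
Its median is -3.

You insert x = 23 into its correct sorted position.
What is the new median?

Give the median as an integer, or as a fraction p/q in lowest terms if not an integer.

Old list (sorted, length 5): [-15, -10, -3, 32, 33]
Old median = -3
Insert x = 23
Old length odd (5). Middle was index 2 = -3.
New length even (6). New median = avg of two middle elements.
x = 23: 3 elements are < x, 2 elements are > x.
New sorted list: [-15, -10, -3, 23, 32, 33]
New median = 10

Answer: 10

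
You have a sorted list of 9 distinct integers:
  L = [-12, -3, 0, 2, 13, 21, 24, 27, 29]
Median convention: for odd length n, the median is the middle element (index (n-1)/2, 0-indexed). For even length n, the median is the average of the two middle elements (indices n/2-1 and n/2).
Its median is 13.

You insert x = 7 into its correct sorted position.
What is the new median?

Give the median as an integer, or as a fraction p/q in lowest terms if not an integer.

Old list (sorted, length 9): [-12, -3, 0, 2, 13, 21, 24, 27, 29]
Old median = 13
Insert x = 7
Old length odd (9). Middle was index 4 = 13.
New length even (10). New median = avg of two middle elements.
x = 7: 4 elements are < x, 5 elements are > x.
New sorted list: [-12, -3, 0, 2, 7, 13, 21, 24, 27, 29]
New median = 10

Answer: 10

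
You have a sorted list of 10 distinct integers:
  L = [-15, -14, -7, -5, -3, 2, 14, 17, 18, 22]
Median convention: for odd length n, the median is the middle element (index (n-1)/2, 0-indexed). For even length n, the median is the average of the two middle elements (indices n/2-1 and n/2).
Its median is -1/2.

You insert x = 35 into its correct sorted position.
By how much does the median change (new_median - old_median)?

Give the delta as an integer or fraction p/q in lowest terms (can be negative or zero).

Old median = -1/2
After inserting x = 35: new sorted = [-15, -14, -7, -5, -3, 2, 14, 17, 18, 22, 35]
New median = 2
Delta = 2 - -1/2 = 5/2

Answer: 5/2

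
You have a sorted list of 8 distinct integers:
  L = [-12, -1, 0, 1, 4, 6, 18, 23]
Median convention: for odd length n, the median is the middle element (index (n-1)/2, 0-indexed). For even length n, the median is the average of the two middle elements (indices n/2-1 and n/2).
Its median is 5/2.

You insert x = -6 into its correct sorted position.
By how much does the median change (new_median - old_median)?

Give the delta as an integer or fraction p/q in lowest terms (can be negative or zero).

Answer: -3/2

Derivation:
Old median = 5/2
After inserting x = -6: new sorted = [-12, -6, -1, 0, 1, 4, 6, 18, 23]
New median = 1
Delta = 1 - 5/2 = -3/2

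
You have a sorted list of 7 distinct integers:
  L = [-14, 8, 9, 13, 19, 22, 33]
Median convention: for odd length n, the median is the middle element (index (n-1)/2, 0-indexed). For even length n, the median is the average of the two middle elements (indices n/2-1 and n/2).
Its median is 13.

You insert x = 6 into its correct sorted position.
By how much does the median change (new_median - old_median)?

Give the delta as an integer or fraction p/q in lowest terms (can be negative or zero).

Answer: -2

Derivation:
Old median = 13
After inserting x = 6: new sorted = [-14, 6, 8, 9, 13, 19, 22, 33]
New median = 11
Delta = 11 - 13 = -2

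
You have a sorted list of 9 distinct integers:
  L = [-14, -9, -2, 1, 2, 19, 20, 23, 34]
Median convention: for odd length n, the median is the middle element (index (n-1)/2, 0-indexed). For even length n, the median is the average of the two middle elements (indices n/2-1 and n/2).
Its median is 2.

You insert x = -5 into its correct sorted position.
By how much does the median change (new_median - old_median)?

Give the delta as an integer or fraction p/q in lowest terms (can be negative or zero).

Old median = 2
After inserting x = -5: new sorted = [-14, -9, -5, -2, 1, 2, 19, 20, 23, 34]
New median = 3/2
Delta = 3/2 - 2 = -1/2

Answer: -1/2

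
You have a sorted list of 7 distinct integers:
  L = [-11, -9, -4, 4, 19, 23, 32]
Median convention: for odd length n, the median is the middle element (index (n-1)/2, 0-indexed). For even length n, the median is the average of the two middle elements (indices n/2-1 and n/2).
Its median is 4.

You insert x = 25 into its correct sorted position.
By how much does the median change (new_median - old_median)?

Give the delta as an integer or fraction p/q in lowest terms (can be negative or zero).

Answer: 15/2

Derivation:
Old median = 4
After inserting x = 25: new sorted = [-11, -9, -4, 4, 19, 23, 25, 32]
New median = 23/2
Delta = 23/2 - 4 = 15/2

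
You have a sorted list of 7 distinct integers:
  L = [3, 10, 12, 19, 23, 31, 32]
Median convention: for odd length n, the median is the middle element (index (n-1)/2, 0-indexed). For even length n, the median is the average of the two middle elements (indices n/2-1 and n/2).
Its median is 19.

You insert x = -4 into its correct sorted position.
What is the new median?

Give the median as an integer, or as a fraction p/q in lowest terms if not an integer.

Old list (sorted, length 7): [3, 10, 12, 19, 23, 31, 32]
Old median = 19
Insert x = -4
Old length odd (7). Middle was index 3 = 19.
New length even (8). New median = avg of two middle elements.
x = -4: 0 elements are < x, 7 elements are > x.
New sorted list: [-4, 3, 10, 12, 19, 23, 31, 32]
New median = 31/2

Answer: 31/2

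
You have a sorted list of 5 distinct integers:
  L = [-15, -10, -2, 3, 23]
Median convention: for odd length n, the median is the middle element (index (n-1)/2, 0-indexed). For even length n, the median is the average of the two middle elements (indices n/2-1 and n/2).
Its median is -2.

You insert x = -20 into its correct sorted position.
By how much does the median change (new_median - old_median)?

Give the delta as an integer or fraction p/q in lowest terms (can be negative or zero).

Old median = -2
After inserting x = -20: new sorted = [-20, -15, -10, -2, 3, 23]
New median = -6
Delta = -6 - -2 = -4

Answer: -4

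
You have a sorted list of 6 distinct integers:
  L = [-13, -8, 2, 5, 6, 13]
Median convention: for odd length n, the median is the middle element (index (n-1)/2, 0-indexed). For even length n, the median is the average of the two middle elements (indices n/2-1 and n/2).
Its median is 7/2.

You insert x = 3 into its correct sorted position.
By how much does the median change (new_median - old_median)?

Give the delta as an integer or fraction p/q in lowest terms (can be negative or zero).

Old median = 7/2
After inserting x = 3: new sorted = [-13, -8, 2, 3, 5, 6, 13]
New median = 3
Delta = 3 - 7/2 = -1/2

Answer: -1/2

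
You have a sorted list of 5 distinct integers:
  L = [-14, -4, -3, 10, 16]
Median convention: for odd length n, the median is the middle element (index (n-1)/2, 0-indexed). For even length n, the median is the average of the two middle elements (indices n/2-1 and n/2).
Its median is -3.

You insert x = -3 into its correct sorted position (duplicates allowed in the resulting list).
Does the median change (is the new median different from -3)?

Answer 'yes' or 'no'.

Old median = -3
Insert x = -3
New median = -3
Changed? no

Answer: no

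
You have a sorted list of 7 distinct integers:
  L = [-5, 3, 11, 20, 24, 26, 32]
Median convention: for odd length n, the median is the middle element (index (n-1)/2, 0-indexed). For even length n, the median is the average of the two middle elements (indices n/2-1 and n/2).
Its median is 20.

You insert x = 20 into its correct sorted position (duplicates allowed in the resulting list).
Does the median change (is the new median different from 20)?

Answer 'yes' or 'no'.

Old median = 20
Insert x = 20
New median = 20
Changed? no

Answer: no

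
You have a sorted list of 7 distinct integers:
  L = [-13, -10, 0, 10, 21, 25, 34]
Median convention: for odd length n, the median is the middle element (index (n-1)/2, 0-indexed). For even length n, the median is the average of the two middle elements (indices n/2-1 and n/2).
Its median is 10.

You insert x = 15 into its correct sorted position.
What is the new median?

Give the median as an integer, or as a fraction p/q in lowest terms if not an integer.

Answer: 25/2

Derivation:
Old list (sorted, length 7): [-13, -10, 0, 10, 21, 25, 34]
Old median = 10
Insert x = 15
Old length odd (7). Middle was index 3 = 10.
New length even (8). New median = avg of two middle elements.
x = 15: 4 elements are < x, 3 elements are > x.
New sorted list: [-13, -10, 0, 10, 15, 21, 25, 34]
New median = 25/2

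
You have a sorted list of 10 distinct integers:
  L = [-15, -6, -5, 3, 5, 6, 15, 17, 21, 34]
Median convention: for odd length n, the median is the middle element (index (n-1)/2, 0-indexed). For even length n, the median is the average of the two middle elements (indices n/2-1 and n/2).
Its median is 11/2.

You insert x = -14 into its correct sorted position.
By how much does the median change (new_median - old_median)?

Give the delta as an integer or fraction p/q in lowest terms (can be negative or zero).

Answer: -1/2

Derivation:
Old median = 11/2
After inserting x = -14: new sorted = [-15, -14, -6, -5, 3, 5, 6, 15, 17, 21, 34]
New median = 5
Delta = 5 - 11/2 = -1/2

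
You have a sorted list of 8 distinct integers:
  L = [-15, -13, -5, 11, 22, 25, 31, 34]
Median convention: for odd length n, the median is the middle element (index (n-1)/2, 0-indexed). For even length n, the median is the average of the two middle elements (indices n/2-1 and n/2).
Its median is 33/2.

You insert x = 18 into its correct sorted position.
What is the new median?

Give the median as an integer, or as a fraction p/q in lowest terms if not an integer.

Answer: 18

Derivation:
Old list (sorted, length 8): [-15, -13, -5, 11, 22, 25, 31, 34]
Old median = 33/2
Insert x = 18
Old length even (8). Middle pair: indices 3,4 = 11,22.
New length odd (9). New median = single middle element.
x = 18: 4 elements are < x, 4 elements are > x.
New sorted list: [-15, -13, -5, 11, 18, 22, 25, 31, 34]
New median = 18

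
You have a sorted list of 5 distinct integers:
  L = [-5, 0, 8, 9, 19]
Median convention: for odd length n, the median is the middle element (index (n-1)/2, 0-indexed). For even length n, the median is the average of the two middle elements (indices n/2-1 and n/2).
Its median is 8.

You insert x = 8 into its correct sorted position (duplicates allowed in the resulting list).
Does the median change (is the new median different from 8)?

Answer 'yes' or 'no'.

Old median = 8
Insert x = 8
New median = 8
Changed? no

Answer: no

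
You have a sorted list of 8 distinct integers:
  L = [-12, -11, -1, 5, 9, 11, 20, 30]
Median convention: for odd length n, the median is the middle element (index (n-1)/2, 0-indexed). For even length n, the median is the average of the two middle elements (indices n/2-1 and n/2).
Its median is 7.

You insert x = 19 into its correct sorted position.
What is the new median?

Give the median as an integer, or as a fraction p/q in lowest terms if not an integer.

Answer: 9

Derivation:
Old list (sorted, length 8): [-12, -11, -1, 5, 9, 11, 20, 30]
Old median = 7
Insert x = 19
Old length even (8). Middle pair: indices 3,4 = 5,9.
New length odd (9). New median = single middle element.
x = 19: 6 elements are < x, 2 elements are > x.
New sorted list: [-12, -11, -1, 5, 9, 11, 19, 20, 30]
New median = 9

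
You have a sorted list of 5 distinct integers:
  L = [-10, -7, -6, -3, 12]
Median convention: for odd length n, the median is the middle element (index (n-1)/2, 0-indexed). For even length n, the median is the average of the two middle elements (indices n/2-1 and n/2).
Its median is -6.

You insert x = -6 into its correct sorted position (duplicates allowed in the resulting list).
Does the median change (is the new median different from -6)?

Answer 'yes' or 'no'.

Answer: no

Derivation:
Old median = -6
Insert x = -6
New median = -6
Changed? no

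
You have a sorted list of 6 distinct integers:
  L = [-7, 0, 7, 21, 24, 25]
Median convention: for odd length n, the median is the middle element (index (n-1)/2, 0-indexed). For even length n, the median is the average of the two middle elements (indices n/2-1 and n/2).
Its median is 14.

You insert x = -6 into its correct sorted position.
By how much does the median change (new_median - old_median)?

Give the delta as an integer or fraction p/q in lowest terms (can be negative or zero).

Answer: -7

Derivation:
Old median = 14
After inserting x = -6: new sorted = [-7, -6, 0, 7, 21, 24, 25]
New median = 7
Delta = 7 - 14 = -7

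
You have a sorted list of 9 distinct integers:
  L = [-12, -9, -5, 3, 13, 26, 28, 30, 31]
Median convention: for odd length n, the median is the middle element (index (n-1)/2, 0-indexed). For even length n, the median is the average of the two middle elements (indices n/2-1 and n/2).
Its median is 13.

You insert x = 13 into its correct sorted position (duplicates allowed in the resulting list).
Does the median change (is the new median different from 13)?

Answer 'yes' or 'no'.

Old median = 13
Insert x = 13
New median = 13
Changed? no

Answer: no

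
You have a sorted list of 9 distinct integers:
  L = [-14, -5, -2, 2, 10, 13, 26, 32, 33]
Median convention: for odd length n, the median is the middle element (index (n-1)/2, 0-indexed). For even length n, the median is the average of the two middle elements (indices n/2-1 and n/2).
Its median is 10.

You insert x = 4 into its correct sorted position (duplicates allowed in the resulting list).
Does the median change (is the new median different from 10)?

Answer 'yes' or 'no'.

Answer: yes

Derivation:
Old median = 10
Insert x = 4
New median = 7
Changed? yes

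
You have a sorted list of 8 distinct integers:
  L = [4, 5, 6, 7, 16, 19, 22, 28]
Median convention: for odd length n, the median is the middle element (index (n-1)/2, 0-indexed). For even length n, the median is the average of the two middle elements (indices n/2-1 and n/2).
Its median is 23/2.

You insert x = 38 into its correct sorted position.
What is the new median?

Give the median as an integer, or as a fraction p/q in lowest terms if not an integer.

Old list (sorted, length 8): [4, 5, 6, 7, 16, 19, 22, 28]
Old median = 23/2
Insert x = 38
Old length even (8). Middle pair: indices 3,4 = 7,16.
New length odd (9). New median = single middle element.
x = 38: 8 elements are < x, 0 elements are > x.
New sorted list: [4, 5, 6, 7, 16, 19, 22, 28, 38]
New median = 16

Answer: 16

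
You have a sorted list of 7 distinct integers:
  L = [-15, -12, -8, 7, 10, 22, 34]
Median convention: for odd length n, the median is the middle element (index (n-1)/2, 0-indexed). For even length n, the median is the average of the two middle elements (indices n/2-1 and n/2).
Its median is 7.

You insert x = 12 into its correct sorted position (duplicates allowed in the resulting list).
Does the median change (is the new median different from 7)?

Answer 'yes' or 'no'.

Answer: yes

Derivation:
Old median = 7
Insert x = 12
New median = 17/2
Changed? yes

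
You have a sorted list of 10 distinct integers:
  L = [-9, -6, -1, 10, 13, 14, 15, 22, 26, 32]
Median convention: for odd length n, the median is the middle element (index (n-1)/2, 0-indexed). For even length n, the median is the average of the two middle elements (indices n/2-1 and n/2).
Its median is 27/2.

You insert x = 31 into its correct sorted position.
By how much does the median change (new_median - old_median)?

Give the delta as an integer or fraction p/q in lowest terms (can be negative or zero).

Old median = 27/2
After inserting x = 31: new sorted = [-9, -6, -1, 10, 13, 14, 15, 22, 26, 31, 32]
New median = 14
Delta = 14 - 27/2 = 1/2

Answer: 1/2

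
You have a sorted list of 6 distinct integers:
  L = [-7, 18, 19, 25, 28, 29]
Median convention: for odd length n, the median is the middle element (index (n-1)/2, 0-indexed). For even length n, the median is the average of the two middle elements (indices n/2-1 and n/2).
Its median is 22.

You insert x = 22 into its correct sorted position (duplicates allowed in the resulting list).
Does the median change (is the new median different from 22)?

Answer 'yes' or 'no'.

Answer: no

Derivation:
Old median = 22
Insert x = 22
New median = 22
Changed? no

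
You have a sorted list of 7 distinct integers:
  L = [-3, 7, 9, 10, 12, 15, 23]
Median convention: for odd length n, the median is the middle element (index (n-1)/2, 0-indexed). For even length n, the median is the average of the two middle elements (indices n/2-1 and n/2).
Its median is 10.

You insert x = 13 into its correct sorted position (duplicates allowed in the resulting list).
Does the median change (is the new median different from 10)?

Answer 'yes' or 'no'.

Old median = 10
Insert x = 13
New median = 11
Changed? yes

Answer: yes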